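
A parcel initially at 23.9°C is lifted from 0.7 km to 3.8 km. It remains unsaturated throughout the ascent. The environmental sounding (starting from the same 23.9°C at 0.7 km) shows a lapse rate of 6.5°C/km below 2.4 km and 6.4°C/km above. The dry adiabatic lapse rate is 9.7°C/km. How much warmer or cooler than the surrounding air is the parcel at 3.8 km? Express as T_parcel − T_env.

-10.06°C (parcel cooler than environment)

Parcel:
  700–3800 m, dry: Δz = 3.1 km ⇒ ΔT = -30.07°C; T = -6.17°C
Environment:
  700–2400 m, environment, lower layer: Δz = 1.7 km ⇒ ΔT = -11.05°C; T = 12.85°C
  2400–3800 m, environment, upper layer: Δz = 1.4 km ⇒ ΔT = -8.96°C; T = 3.89°C
T_parcel − T_env = -6.17 − 3.89 = -10.06°C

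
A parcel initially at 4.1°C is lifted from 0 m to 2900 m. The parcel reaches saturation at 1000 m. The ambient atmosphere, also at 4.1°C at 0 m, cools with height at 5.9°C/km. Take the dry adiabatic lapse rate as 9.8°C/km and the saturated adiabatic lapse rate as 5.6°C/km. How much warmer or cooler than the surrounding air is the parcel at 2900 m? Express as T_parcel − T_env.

Parcel:
  0 → 1000 m (dry, 9.8°C/km): ΔT = -9.8 × 1 = -9.8°C → T = -5.7°C
  1000 → 2900 m (saturated, 5.6°C/km): ΔT = -5.6 × 1.9 = -10.64°C → T = -16.34°C
Environment:
  0 → 2900 m (environment, 5.9°C/km): ΔT = -5.9 × 2.9 = -17.11°C → T = -13.01°C
T_parcel − T_env = -16.34 − (-13.01) = -3.33°C

-3.33°C (parcel cooler than environment)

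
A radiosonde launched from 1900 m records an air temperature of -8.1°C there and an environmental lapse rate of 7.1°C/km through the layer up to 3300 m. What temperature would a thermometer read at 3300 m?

-18.04°C

1900–3300 m, environmental: Δz = 1.4 km ⇒ ΔT = -9.94°C; T = -18.04°C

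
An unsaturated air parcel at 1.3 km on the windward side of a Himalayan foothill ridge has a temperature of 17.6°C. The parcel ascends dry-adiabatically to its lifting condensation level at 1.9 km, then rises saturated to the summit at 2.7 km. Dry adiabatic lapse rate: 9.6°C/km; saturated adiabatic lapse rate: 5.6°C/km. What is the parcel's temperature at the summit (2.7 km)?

7.36°C

From 1300 m to 1900 m (dry): cools by 9.6 × 0.6 = 5.76°C, giving 11.84°C.
From 1900 m to 2700 m (saturated): cools by 5.6 × 0.8 = 4.48°C, giving 7.36°C.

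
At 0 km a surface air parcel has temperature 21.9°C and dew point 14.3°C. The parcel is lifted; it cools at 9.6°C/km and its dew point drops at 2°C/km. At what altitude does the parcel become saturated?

1 km

T and T_d converge at 9.6 − 2 = 7.6°C per km
Height above start = (21.9 − 14.3) / 7.6 = 1 km
LCL altitude = 0 m + 1000 m = 1000 m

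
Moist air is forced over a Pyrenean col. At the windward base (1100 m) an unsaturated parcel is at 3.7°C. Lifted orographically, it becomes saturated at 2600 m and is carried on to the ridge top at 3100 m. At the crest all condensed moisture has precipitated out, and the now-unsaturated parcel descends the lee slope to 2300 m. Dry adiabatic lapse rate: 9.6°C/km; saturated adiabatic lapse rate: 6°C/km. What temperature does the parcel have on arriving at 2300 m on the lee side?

-6.02°C

From 1100 m to 2600 m (dry): cools by 9.6 × 1.5 = 14.4°C, giving -10.7°C.
From 2600 m to 3100 m (saturated): cools by 6 × 0.5 = 3°C, giving -13.7°C.
From 3100 m to 2300 m (dry descent): warms by 9.6 × 0.8 = 7.68°C, giving -6.02°C.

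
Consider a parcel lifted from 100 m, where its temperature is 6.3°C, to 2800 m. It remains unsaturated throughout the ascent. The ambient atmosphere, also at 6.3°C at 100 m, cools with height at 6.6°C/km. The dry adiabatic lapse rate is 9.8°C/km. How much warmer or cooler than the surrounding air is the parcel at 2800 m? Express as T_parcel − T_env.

Parcel:
  Dry to 2800 m: -9.8 × 2.7 km = -26.46°C, so T = -20.16°C.
Environment:
  Environment to 2800 m: -6.6 × 2.7 km = -17.82°C, so T = -11.52°C.
T_parcel − T_env = -20.16 − (-11.52) = -8.64°C

-8.64°C (parcel cooler than environment)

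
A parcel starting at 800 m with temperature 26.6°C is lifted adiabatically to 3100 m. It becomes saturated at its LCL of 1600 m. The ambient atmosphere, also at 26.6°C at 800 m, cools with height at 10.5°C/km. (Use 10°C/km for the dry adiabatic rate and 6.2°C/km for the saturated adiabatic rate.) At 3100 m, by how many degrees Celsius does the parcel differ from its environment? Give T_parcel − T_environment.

Parcel:
  Dry to 1600 m: -10 × 0.8 km = -8°C, so T = 18.6°C.
  Saturated to 3100 m: -6.2 × 1.5 km = -9.3°C, so T = 9.3°C.
Environment:
  Environment to 3100 m: -10.5 × 2.3 km = -24.15°C, so T = 2.45°C.
T_parcel − T_env = 9.3 − 2.45 = +6.85°C

+6.85°C (parcel warmer than environment)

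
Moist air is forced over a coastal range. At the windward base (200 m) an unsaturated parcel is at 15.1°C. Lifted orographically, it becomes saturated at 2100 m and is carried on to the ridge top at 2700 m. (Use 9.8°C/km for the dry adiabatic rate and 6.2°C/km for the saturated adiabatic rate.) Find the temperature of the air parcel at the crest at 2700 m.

Dry to 2100 m: -9.8 × 1.9 km = -18.62°C, so T = -3.52°C.
Saturated to 2700 m: -6.2 × 0.6 km = -3.72°C, so T = -7.24°C.

-7.24°C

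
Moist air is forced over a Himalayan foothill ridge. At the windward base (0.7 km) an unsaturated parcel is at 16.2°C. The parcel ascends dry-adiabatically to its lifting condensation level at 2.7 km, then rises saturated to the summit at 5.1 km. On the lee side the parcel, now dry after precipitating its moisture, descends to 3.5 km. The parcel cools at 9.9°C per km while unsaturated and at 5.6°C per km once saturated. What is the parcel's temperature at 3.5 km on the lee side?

-1.2°C

700 → 2700 m (dry, 9.9°C/km): ΔT = -9.9 × 2 = -19.8°C → T = -3.6°C
2700 → 5100 m (saturated, 5.6°C/km): ΔT = -5.6 × 2.4 = -13.44°C → T = -17.04°C
5100 → 3500 m (dry descent, 9.9°C/km): ΔT = +9.9 × 1.6 = +15.84°C → T = -1.2°C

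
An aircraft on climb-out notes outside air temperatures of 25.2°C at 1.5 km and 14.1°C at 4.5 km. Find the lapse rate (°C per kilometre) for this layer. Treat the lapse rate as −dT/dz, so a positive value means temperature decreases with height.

Γ = −ΔT/Δz = (25.2 − 14.1) / (4500 − 1500) m
  = 11.1°C / 3 km = 3.7°C/km

3.7°C/km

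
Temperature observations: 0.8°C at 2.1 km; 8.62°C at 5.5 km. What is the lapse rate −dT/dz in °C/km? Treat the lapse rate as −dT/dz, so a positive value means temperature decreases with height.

Γ = −ΔT/Δz = (0.8 − 8.62) / (5500 − 2100) m
  = -7.82°C / 3.4 km = -2.3°C/km

-2.3°C/km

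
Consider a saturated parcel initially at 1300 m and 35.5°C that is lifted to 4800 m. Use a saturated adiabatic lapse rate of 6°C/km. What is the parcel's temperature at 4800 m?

14.5°C

Saturated adiabatic to 4800 m: -6 × 3.5 km = -21°C, so T = 14.5°C.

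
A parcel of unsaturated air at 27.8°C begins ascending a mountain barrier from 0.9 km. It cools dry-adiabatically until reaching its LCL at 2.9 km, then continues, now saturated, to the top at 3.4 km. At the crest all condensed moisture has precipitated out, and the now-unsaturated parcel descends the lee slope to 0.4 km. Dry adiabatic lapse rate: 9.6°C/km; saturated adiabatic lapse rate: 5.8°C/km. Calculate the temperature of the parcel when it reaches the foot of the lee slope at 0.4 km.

34.5°C

Dry to 2900 m: -9.6 × 2 km = -19.2°C, so T = 8.6°C.
Saturated to 3400 m: -5.8 × 0.5 km = -2.9°C, so T = 5.7°C.
Dry descent to 400 m: +9.6 × 3 km = +28.8°C, so T = 34.5°C.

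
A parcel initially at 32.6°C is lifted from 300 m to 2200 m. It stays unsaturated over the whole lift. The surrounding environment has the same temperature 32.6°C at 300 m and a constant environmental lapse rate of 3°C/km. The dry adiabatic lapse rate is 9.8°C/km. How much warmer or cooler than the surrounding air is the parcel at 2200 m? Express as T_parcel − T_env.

-12.92°C (parcel cooler than environment)

Parcel:
  300–2200 m, dry: Δz = 1.9 km ⇒ ΔT = -18.62°C; T = 13.98°C
Environment:
  300–2200 m, environment: Δz = 1.9 km ⇒ ΔT = -5.7°C; T = 26.9°C
T_parcel − T_env = 13.98 − 26.9 = -12.92°C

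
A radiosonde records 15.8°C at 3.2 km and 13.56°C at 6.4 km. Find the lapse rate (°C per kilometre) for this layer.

0.7°C/km

Γ = −ΔT/Δz = (15.8 − 13.56) / (6400 − 3200) m
  = 2.24°C / 3.2 km = 0.7°C/km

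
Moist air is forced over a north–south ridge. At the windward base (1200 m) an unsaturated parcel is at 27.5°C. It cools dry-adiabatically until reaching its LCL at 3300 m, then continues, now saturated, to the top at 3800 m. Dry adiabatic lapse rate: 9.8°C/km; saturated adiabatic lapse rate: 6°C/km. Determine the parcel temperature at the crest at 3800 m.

3.92°C

1200–3300 m, dry: Δz = 2.1 km ⇒ ΔT = -20.58°C; T = 6.92°C
3300–3800 m, saturated: Δz = 0.5 km ⇒ ΔT = -3°C; T = 3.92°C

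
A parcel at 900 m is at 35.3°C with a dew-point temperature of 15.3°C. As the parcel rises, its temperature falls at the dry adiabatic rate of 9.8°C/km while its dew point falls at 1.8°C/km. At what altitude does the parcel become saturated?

T and T_d converge at 9.8 − 1.8 = 8°C per km
Height above start = (35.3 − 15.3) / 8 = 2.5 km
LCL altitude = 900 m + 2500 m = 3400 m

3400 m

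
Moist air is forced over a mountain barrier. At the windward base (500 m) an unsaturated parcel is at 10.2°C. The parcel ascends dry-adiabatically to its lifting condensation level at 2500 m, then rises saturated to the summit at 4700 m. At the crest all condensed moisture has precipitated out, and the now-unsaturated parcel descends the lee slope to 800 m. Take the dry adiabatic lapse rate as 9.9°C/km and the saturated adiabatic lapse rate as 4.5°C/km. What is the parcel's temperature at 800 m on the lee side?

19.11°C

From 500 m to 2500 m (dry): cools by 9.9 × 2 = 19.8°C, giving -9.6°C.
From 2500 m to 4700 m (saturated): cools by 4.5 × 2.2 = 9.9°C, giving -19.5°C.
From 4700 m to 800 m (dry descent): warms by 9.9 × 3.9 = 38.61°C, giving 19.11°C.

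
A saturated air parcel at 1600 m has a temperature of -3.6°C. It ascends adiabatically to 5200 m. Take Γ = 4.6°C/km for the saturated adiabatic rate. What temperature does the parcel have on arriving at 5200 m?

1600 → 5200 m (saturated adiabatic, 4.6°C/km): ΔT = -4.6 × 3.6 = -16.56°C → T = -20.16°C

-20.16°C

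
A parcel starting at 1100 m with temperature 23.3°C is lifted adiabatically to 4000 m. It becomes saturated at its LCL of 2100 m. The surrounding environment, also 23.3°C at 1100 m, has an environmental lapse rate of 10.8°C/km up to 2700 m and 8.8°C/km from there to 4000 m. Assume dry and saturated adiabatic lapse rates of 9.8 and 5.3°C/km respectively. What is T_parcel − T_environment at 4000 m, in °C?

+8.85°C (parcel warmer than environment)

Parcel:
  1100–2100 m, dry: Δz = 1 km ⇒ ΔT = -9.8°C; T = 13.5°C
  2100–4000 m, saturated: Δz = 1.9 km ⇒ ΔT = -10.07°C; T = 3.43°C
Environment:
  1100–2700 m, environment, lower layer: Δz = 1.6 km ⇒ ΔT = -17.28°C; T = 6.02°C
  2700–4000 m, environment, upper layer: Δz = 1.3 km ⇒ ΔT = -11.44°C; T = -5.42°C
T_parcel − T_env = 3.43 − (-5.42) = +8.85°C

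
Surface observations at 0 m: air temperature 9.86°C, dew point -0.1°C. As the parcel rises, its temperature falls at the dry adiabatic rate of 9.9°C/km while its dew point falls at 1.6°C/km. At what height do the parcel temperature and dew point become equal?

T and T_d converge at 9.9 − 1.6 = 8.3°C per km
Height above start = (9.86 − (-0.1)) / 8.3 = 1.2 km
LCL altitude = 0 m + 1200 m = 1200 m

1200 m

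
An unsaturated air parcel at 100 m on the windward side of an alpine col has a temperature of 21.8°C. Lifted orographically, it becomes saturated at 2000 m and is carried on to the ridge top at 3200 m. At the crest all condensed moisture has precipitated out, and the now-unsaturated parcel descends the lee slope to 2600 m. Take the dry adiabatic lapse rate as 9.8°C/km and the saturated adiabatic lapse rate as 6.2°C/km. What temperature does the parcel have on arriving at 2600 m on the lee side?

1.62°C

100–2000 m, dry: Δz = 1.9 km ⇒ ΔT = -18.62°C; T = 3.18°C
2000–3200 m, saturated: Δz = 1.2 km ⇒ ΔT = -7.44°C; T = -4.26°C
3200–2600 m, dry descent: Δz = 0.6 km ⇒ ΔT = +5.88°C; T = 1.62°C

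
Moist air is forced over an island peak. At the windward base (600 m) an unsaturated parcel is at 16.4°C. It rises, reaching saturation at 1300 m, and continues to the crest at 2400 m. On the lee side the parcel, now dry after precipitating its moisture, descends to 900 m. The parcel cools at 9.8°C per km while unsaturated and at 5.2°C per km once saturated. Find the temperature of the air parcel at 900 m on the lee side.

18.52°C

600–1300 m, dry: Δz = 0.7 km ⇒ ΔT = -6.86°C; T = 9.54°C
1300–2400 m, saturated: Δz = 1.1 km ⇒ ΔT = -5.72°C; T = 3.82°C
2400–900 m, dry descent: Δz = 1.5 km ⇒ ΔT = +14.7°C; T = 18.52°C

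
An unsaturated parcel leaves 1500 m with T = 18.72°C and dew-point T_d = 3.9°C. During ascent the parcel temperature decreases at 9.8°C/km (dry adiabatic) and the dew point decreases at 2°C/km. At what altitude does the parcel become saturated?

T and T_d converge at 9.8 − 2 = 7.8°C per km
Height above start = (18.72 − 3.9) / 7.8 = 1.9 km
LCL altitude = 1500 m + 1900 m = 3400 m

3400 m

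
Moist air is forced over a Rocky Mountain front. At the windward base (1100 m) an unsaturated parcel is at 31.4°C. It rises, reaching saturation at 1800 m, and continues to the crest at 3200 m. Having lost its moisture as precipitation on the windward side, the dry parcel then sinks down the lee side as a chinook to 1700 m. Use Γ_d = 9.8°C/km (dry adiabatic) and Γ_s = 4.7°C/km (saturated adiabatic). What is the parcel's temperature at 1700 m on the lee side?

From 1100 m to 1800 m (dry): cools by 9.8 × 0.7 = 6.86°C, giving 24.54°C.
From 1800 m to 3200 m (saturated): cools by 4.7 × 1.4 = 6.58°C, giving 17.96°C.
From 3200 m to 1700 m (dry descent): warms by 9.8 × 1.5 = 14.7°C, giving 32.66°C.

32.66°C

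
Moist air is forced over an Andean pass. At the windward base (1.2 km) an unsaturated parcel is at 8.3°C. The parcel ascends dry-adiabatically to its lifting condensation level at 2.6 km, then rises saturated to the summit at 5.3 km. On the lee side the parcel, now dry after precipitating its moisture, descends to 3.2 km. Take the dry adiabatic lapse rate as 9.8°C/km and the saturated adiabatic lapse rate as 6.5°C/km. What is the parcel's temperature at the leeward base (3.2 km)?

1200–2600 m, dry: Δz = 1.4 km ⇒ ΔT = -13.72°C; T = -5.42°C
2600–5300 m, saturated: Δz = 2.7 km ⇒ ΔT = -17.55°C; T = -22.97°C
5300–3200 m, dry descent: Δz = 2.1 km ⇒ ΔT = +20.58°C; T = -2.39°C

-2.39°C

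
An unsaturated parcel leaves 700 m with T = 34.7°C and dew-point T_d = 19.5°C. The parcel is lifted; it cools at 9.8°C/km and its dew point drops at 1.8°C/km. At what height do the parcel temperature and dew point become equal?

2600 m

T and T_d converge at 9.8 − 1.8 = 8°C per km
Height above start = (34.7 − 19.5) / 8 = 1.9 km
LCL altitude = 700 m + 1900 m = 2600 m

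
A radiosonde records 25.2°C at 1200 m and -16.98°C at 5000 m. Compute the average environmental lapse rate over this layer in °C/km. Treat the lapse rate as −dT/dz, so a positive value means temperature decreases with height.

11.1°C/km

Γ = −ΔT/Δz = (25.2 − (-16.98)) / (5000 − 1200) m
  = 42.18°C / 3.8 km = 11.1°C/km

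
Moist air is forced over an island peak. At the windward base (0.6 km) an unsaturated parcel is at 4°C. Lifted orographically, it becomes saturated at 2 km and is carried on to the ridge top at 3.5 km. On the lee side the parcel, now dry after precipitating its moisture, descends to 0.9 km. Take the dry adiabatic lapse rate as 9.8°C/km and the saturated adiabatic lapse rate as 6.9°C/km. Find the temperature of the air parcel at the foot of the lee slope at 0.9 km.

600–2000 m, dry: Δz = 1.4 km ⇒ ΔT = -13.72°C; T = -9.72°C
2000–3500 m, saturated: Δz = 1.5 km ⇒ ΔT = -10.35°C; T = -20.07°C
3500–900 m, dry descent: Δz = 2.6 km ⇒ ΔT = +25.48°C; T = 5.41°C

5.41°C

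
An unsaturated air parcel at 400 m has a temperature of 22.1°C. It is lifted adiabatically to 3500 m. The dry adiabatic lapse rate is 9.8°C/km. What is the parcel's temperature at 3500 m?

Dry adiabatic to 3500 m: -9.8 × 3.1 km = -30.38°C, so T = -8.28°C.

-8.28°C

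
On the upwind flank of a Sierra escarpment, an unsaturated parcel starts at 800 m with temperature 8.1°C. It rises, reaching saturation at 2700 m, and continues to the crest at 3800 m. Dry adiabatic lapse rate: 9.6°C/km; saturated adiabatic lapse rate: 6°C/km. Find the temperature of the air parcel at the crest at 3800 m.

800–2700 m, dry: Δz = 1.9 km ⇒ ΔT = -18.24°C; T = -10.14°C
2700–3800 m, saturated: Δz = 1.1 km ⇒ ΔT = -6.6°C; T = -16.74°C

-16.74°C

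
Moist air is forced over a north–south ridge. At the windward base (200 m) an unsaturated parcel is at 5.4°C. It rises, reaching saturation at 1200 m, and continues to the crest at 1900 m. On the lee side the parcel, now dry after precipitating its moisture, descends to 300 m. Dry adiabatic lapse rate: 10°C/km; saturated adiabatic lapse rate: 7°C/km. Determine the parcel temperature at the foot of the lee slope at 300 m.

From 200 m to 1200 m (dry): cools by 10 × 1 = 10°C, giving -4.6°C.
From 1200 m to 1900 m (saturated): cools by 7 × 0.7 = 4.9°C, giving -9.5°C.
From 1900 m to 300 m (dry descent): warms by 10 × 1.6 = 16°C, giving 6.5°C.

6.5°C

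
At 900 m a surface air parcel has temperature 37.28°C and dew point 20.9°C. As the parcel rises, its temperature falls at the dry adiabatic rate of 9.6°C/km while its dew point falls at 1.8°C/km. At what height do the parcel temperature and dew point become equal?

T and T_d converge at 9.6 − 1.8 = 7.8°C per km
Height above start = (37.28 − 20.9) / 7.8 = 2.1 km
LCL altitude = 900 m + 2100 m = 3000 m

3000 m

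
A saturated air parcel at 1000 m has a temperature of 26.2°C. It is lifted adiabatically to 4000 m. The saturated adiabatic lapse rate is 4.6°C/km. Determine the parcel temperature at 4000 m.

1000–4000 m, saturated adiabatic: Δz = 3 km ⇒ ΔT = -13.8°C; T = 12.4°C

12.4°C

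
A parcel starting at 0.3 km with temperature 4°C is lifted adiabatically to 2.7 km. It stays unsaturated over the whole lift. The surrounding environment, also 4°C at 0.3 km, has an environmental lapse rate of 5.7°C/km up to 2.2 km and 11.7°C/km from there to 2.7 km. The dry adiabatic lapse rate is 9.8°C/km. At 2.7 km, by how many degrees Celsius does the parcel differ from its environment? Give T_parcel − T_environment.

-6.84°C (parcel cooler than environment)

Parcel:
  300 → 2700 m (dry, 9.8°C/km): ΔT = -9.8 × 2.4 = -23.52°C → T = -19.52°C
Environment:
  300 → 2200 m (environment, lower layer, 5.7°C/km): ΔT = -5.7 × 1.9 = -10.83°C → T = -6.83°C
  2200 → 2700 m (environment, upper layer, 11.7°C/km): ΔT = -11.7 × 0.5 = -5.85°C → T = -12.68°C
T_parcel − T_env = -19.52 − (-12.68) = -6.84°C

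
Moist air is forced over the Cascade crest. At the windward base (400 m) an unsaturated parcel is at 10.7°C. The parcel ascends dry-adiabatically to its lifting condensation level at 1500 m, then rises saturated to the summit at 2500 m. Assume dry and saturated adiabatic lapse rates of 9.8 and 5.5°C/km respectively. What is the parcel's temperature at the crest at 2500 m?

-5.58°C

Dry to 1500 m: -9.8 × 1.1 km = -10.78°C, so T = -0.08°C.
Saturated to 2500 m: -5.5 × 1 km = -5.5°C, so T = -5.58°C.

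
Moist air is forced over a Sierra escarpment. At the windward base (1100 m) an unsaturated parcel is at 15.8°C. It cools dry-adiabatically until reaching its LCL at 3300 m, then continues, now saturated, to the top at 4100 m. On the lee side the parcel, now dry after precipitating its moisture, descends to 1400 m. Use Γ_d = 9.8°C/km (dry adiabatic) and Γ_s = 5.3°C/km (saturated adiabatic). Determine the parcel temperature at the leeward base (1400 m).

From 1100 m to 3300 m (dry): cools by 9.8 × 2.2 = 21.56°C, giving -5.76°C.
From 3300 m to 4100 m (saturated): cools by 5.3 × 0.8 = 4.24°C, giving -10°C.
From 4100 m to 1400 m (dry descent): warms by 9.8 × 2.7 = 26.46°C, giving 16.46°C.

16.46°C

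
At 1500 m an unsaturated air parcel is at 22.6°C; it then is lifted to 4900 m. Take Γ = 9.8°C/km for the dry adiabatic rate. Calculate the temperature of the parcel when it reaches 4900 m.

-10.72°C

1500 → 4900 m (dry adiabatic, 9.8°C/km): ΔT = -9.8 × 3.4 = -33.32°C → T = -10.72°C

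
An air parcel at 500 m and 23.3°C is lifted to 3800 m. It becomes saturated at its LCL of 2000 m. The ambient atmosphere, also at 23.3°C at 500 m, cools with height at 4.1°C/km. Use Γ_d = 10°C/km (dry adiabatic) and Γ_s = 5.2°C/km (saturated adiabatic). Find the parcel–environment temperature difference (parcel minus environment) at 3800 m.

-10.83°C (parcel cooler than environment)

Parcel:
  500–2000 m, dry: Δz = 1.5 km ⇒ ΔT = -15°C; T = 8.3°C
  2000–3800 m, saturated: Δz = 1.8 km ⇒ ΔT = -9.36°C; T = -1.06°C
Environment:
  500–3800 m, environment: Δz = 3.3 km ⇒ ΔT = -13.53°C; T = 9.77°C
T_parcel − T_env = -1.06 − 9.77 = -10.83°C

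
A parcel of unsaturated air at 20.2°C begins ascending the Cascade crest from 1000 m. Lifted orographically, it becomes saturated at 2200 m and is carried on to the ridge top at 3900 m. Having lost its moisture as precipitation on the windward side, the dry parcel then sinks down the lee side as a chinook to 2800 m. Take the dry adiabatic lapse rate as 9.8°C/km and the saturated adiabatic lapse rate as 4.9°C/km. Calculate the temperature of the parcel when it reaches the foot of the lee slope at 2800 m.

From 1000 m to 2200 m (dry): cools by 9.8 × 1.2 = 11.76°C, giving 8.44°C.
From 2200 m to 3900 m (saturated): cools by 4.9 × 1.7 = 8.33°C, giving 0.11°C.
From 3900 m to 2800 m (dry descent): warms by 9.8 × 1.1 = 10.78°C, giving 10.89°C.

10.89°C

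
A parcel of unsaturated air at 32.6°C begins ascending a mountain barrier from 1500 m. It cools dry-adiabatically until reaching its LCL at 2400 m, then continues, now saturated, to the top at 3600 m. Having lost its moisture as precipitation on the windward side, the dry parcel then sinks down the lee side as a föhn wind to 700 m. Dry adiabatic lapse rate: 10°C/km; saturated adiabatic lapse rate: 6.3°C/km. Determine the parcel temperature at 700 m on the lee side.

45.04°C

1500 → 2400 m (dry, 10°C/km): ΔT = -10 × 0.9 = -9°C → T = 23.6°C
2400 → 3600 m (saturated, 6.3°C/km): ΔT = -6.3 × 1.2 = -7.56°C → T = 16.04°C
3600 → 700 m (dry descent, 10°C/km): ΔT = +10 × 2.9 = +29°C → T = 45.04°C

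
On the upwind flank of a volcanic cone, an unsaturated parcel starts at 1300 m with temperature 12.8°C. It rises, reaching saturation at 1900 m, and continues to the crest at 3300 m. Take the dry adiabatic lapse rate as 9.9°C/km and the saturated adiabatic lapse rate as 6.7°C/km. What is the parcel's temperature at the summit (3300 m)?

From 1300 m to 1900 m (dry): cools by 9.9 × 0.6 = 5.94°C, giving 6.86°C.
From 1900 m to 3300 m (saturated): cools by 6.7 × 1.4 = 9.38°C, giving -2.52°C.

-2.52°C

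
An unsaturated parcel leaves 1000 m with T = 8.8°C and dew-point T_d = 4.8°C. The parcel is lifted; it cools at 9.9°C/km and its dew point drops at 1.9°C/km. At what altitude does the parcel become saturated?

1500 m

T and T_d converge at 9.9 − 1.9 = 8°C per km
Height above start = (8.8 − 4.8) / 8 = 0.5 km
LCL altitude = 1000 m + 500 m = 1500 m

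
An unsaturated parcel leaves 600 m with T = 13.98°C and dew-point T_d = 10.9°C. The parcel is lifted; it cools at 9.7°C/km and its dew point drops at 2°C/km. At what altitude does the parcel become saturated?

T and T_d converge at 9.7 − 2 = 7.7°C per km
Height above start = (13.98 − 10.9) / 7.7 = 0.4 km
LCL altitude = 600 m + 400 m = 1000 m

1000 m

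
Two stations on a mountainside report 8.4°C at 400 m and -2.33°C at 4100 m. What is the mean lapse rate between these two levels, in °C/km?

Γ = −ΔT/Δz = (8.4 − (-2.33)) / (4100 − 400) m
  = 10.73°C / 3.7 km = 2.9°C/km

2.9°C/km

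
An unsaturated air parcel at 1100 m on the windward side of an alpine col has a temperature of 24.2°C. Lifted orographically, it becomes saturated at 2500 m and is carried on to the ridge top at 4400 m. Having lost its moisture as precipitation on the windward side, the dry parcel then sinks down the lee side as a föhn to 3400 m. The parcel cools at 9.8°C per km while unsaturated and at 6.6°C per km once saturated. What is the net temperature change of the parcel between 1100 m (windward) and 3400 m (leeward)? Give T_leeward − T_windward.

-16.46°C

1100–2500 m, dry: Δz = 1.4 km ⇒ ΔT = -13.72°C; T = 10.48°C
2500–4400 m, saturated: Δz = 1.9 km ⇒ ΔT = -12.54°C; T = -2.06°C
4400–3400 m, dry descent: Δz = 1 km ⇒ ΔT = +9.8°C; T = 7.74°C
Net change vs windward start: 7.74 − 24.2 = -16.46°C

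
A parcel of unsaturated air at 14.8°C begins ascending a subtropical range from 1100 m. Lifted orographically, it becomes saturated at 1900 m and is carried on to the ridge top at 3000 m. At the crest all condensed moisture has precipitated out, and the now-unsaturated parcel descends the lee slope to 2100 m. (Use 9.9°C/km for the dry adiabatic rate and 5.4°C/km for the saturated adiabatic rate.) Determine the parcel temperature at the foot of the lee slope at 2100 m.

9.85°C

From 1100 m to 1900 m (dry): cools by 9.9 × 0.8 = 7.92°C, giving 6.88°C.
From 1900 m to 3000 m (saturated): cools by 5.4 × 1.1 = 5.94°C, giving 0.94°C.
From 3000 m to 2100 m (dry descent): warms by 9.9 × 0.9 = 8.91°C, giving 9.85°C.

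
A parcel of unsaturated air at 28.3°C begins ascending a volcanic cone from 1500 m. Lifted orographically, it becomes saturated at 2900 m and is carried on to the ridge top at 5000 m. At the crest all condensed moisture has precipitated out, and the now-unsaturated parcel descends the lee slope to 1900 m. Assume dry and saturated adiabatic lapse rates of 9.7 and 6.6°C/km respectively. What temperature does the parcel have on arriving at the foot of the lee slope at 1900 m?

1500–2900 m, dry: Δz = 1.4 km ⇒ ΔT = -13.58°C; T = 14.72°C
2900–5000 m, saturated: Δz = 2.1 km ⇒ ΔT = -13.86°C; T = 0.86°C
5000–1900 m, dry descent: Δz = 3.1 km ⇒ ΔT = +30.07°C; T = 30.93°C

30.93°C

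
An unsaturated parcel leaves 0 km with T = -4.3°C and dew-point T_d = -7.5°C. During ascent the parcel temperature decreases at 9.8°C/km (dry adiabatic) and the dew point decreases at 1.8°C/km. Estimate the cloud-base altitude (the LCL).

0.4 km

T and T_d converge at 9.8 − 1.8 = 8°C per km
Height above start = (-4.3 − (-7.5)) / 8 = 0.4 km
LCL altitude = 0 m + 400 m = 400 m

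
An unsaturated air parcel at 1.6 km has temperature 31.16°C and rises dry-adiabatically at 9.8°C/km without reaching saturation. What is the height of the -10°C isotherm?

5.8 km

Height above start = (31.16 − (-10)) / 9.8 = 4.2 km
Altitude = 1600 m + 4200 m = 5800 m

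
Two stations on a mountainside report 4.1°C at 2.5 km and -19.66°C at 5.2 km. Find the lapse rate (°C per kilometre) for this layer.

Γ = −ΔT/Δz = (4.1 − (-19.66)) / (5200 − 2500) m
  = 23.76°C / 2.7 km = 8.8°C/km

8.8°C/km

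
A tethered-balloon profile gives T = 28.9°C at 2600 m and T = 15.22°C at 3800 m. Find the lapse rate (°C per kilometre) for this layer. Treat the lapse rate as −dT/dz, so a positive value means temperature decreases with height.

Γ = −ΔT/Δz = (28.9 − 15.22) / (3800 − 2600) m
  = 13.68°C / 1.2 km = 11.4°C/km

11.4°C/km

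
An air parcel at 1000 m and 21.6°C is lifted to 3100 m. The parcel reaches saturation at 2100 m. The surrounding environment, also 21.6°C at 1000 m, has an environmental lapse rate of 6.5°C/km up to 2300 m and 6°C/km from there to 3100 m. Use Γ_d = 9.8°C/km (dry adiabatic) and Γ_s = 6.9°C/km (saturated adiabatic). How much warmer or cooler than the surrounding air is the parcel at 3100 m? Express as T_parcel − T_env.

Parcel:
  Dry to 2100 m: -9.8 × 1.1 km = -10.78°C, so T = 10.82°C.
  Saturated to 3100 m: -6.9 × 1 km = -6.9°C, so T = 3.92°C.
Environment:
  Environment, lower layer to 2300 m: -6.5 × 1.3 km = -8.45°C, so T = 13.15°C.
  Environment, upper layer to 3100 m: -6 × 0.8 km = -4.8°C, so T = 8.35°C.
T_parcel − T_env = 3.92 − 8.35 = -4.43°C

-4.43°C (parcel cooler than environment)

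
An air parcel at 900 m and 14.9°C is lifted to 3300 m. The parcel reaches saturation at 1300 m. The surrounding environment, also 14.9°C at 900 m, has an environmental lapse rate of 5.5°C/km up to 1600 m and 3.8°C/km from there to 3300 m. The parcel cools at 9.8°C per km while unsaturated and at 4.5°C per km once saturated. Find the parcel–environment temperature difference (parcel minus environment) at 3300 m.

-2.61°C (parcel cooler than environment)

Parcel:
  Dry to 1300 m: -9.8 × 0.4 km = -3.92°C, so T = 10.98°C.
  Saturated to 3300 m: -4.5 × 2 km = -9°C, so T = 1.98°C.
Environment:
  Environment, lower layer to 1600 m: -5.5 × 0.7 km = -3.85°C, so T = 11.05°C.
  Environment, upper layer to 3300 m: -3.8 × 1.7 km = -6.46°C, so T = 4.59°C.
T_parcel − T_env = 1.98 − 4.59 = -2.61°C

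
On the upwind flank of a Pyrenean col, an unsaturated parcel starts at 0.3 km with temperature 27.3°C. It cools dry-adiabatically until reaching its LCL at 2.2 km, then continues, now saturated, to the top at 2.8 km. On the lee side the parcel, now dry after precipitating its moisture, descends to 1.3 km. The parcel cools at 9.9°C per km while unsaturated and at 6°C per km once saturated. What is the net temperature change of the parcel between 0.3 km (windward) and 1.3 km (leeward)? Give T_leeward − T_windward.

300 → 2200 m (dry, 9.9°C/km): ΔT = -9.9 × 1.9 = -18.81°C → T = 8.49°C
2200 → 2800 m (saturated, 6°C/km): ΔT = -6 × 0.6 = -3.6°C → T = 4.89°C
2800 → 1300 m (dry descent, 9.9°C/km): ΔT = +9.9 × 1.5 = +14.85°C → T = 19.74°C
Net change vs windward start: 19.74 − 27.3 = -7.56°C

-7.56°C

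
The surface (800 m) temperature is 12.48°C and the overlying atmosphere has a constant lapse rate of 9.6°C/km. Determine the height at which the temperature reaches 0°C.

2100 m

Height above start = (12.48 − 0) / 9.6 = 1.3 km
Altitude = 800 m + 1300 m = 2100 m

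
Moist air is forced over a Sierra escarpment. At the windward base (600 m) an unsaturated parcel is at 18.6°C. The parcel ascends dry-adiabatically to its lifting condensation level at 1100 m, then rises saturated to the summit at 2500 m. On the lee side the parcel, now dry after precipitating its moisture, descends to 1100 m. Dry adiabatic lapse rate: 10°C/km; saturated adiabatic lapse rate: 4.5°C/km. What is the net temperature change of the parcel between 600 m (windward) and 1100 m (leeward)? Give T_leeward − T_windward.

Dry to 1100 m: -10 × 0.5 km = -5°C, so T = 13.6°C.
Saturated to 2500 m: -4.5 × 1.4 km = -6.3°C, so T = 7.3°C.
Dry descent to 1100 m: +10 × 1.4 km = +14°C, so T = 21.3°C.
Net change vs windward start: 21.3 − 18.6 = +2.7°C

+2.7°C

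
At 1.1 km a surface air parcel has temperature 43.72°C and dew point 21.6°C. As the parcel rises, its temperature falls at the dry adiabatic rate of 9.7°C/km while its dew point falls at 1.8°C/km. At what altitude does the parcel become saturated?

T and T_d converge at 9.7 − 1.8 = 7.9°C per km
Height above start = (43.72 − 21.6) / 7.9 = 2.8 km
LCL altitude = 1100 m + 2800 m = 3900 m

3.9 km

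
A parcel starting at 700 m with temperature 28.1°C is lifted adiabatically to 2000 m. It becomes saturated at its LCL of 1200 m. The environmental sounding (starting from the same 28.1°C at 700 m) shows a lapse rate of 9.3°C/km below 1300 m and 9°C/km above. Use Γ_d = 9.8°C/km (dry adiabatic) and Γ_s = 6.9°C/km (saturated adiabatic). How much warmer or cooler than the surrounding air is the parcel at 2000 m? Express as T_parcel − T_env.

+1.46°C (parcel warmer than environment)

Parcel:
  700 → 1200 m (dry, 9.8°C/km): ΔT = -9.8 × 0.5 = -4.9°C → T = 23.2°C
  1200 → 2000 m (saturated, 6.9°C/km): ΔT = -6.9 × 0.8 = -5.52°C → T = 17.68°C
Environment:
  700 → 1300 m (environment, lower layer, 9.3°C/km): ΔT = -9.3 × 0.6 = -5.58°C → T = 22.52°C
  1300 → 2000 m (environment, upper layer, 9°C/km): ΔT = -9 × 0.7 = -6.3°C → T = 16.22°C
T_parcel − T_env = 17.68 − 16.22 = +1.46°C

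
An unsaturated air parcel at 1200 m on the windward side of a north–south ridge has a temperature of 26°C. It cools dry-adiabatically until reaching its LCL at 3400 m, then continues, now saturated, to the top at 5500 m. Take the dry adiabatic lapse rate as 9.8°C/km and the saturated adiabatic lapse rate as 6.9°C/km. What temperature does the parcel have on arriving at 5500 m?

1200 → 3400 m (dry, 9.8°C/km): ΔT = -9.8 × 2.2 = -21.56°C → T = 4.44°C
3400 → 5500 m (saturated, 6.9°C/km): ΔT = -6.9 × 2.1 = -14.49°C → T = -10.05°C

-10.05°C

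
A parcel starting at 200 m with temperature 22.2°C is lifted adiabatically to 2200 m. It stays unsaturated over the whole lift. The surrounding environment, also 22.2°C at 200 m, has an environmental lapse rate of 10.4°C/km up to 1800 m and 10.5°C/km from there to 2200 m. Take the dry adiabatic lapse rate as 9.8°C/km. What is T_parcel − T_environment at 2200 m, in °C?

Parcel:
  Dry to 2200 m: -9.8 × 2 km = -19.6°C, so T = 2.6°C.
Environment:
  Environment, lower layer to 1800 m: -10.4 × 1.6 km = -16.64°C, so T = 5.56°C.
  Environment, upper layer to 2200 m: -10.5 × 0.4 km = -4.2°C, so T = 1.36°C.
T_parcel − T_env = 2.6 − 1.36 = +1.24°C

+1.24°C (parcel warmer than environment)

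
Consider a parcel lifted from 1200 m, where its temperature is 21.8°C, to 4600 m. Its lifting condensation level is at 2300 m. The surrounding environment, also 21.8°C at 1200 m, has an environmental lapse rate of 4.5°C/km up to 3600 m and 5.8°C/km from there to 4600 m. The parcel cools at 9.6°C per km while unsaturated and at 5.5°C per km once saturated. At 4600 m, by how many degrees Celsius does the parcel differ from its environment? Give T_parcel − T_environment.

Parcel:
  1200–2300 m, dry: Δz = 1.1 km ⇒ ΔT = -10.56°C; T = 11.24°C
  2300–4600 m, saturated: Δz = 2.3 km ⇒ ΔT = -12.65°C; T = -1.41°C
Environment:
  1200–3600 m, environment, lower layer: Δz = 2.4 km ⇒ ΔT = -10.8°C; T = 11°C
  3600–4600 m, environment, upper layer: Δz = 1 km ⇒ ΔT = -5.8°C; T = 5.2°C
T_parcel − T_env = -1.41 − 5.2 = -6.61°C

-6.61°C (parcel cooler than environment)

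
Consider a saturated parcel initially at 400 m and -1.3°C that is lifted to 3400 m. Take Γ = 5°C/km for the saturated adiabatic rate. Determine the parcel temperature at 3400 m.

-16.3°C

Saturated adiabatic to 3400 m: -5 × 3 km = -15°C, so T = -16.3°C.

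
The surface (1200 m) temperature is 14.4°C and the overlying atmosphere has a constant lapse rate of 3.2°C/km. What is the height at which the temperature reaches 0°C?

5700 m

Height above start = (14.4 − 0) / 3.2 = 4.5 km
Altitude = 1200 m + 4500 m = 5700 m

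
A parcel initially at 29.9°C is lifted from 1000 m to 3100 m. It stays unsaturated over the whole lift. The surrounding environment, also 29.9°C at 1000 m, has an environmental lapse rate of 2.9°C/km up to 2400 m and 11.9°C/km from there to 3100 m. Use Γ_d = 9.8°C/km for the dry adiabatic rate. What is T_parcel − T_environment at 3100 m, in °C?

-8.19°C (parcel cooler than environment)

Parcel:
  From 1000 m to 3100 m (dry): cools by 9.8 × 2.1 = 20.58°C, giving 9.32°C.
Environment:
  From 1000 m to 2400 m (environment, lower layer): cools by 2.9 × 1.4 = 4.06°C, giving 25.84°C.
  From 2400 m to 3100 m (environment, upper layer): cools by 11.9 × 0.7 = 8.33°C, giving 17.51°C.
T_parcel − T_env = 9.32 − 17.51 = -8.19°C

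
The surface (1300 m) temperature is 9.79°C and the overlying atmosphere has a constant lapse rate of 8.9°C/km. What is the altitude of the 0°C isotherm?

Height above start = (9.79 − 0) / 8.9 = 1.1 km
Altitude = 1300 m + 1100 m = 2400 m

2400 m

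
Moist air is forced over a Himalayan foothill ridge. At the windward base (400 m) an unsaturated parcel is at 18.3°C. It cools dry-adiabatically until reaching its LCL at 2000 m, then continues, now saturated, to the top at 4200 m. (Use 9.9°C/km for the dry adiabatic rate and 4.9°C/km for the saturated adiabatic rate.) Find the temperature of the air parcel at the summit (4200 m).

400 → 2000 m (dry, 9.9°C/km): ΔT = -9.9 × 1.6 = -15.84°C → T = 2.46°C
2000 → 4200 m (saturated, 4.9°C/km): ΔT = -4.9 × 2.2 = -10.78°C → T = -8.32°C

-8.32°C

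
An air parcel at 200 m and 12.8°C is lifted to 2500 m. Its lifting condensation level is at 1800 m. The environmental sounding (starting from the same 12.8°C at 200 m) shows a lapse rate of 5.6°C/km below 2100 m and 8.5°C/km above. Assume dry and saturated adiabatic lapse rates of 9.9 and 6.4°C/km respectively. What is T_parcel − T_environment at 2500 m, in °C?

Parcel:
  200 → 1800 m (dry, 9.9°C/km): ΔT = -9.9 × 1.6 = -15.84°C → T = -3.04°C
  1800 → 2500 m (saturated, 6.4°C/km): ΔT = -6.4 × 0.7 = -4.48°C → T = -7.52°C
Environment:
  200 → 2100 m (environment, lower layer, 5.6°C/km): ΔT = -5.6 × 1.9 = -10.64°C → T = 2.16°C
  2100 → 2500 m (environment, upper layer, 8.5°C/km): ΔT = -8.5 × 0.4 = -3.4°C → T = -1.24°C
T_parcel − T_env = -7.52 − (-1.24) = -6.28°C

-6.28°C (parcel cooler than environment)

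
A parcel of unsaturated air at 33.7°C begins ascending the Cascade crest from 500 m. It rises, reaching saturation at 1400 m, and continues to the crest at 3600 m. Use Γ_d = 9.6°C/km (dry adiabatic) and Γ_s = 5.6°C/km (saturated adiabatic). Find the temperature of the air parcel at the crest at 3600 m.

12.74°C

500 → 1400 m (dry, 9.6°C/km): ΔT = -9.6 × 0.9 = -8.64°C → T = 25.06°C
1400 → 3600 m (saturated, 5.6°C/km): ΔT = -5.6 × 2.2 = -12.32°C → T = 12.74°C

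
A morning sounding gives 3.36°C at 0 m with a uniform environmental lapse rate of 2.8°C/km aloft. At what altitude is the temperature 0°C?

1200 m

Height above start = (3.36 − 0) / 2.8 = 1.2 km
Altitude = 0 m + 1200 m = 1200 m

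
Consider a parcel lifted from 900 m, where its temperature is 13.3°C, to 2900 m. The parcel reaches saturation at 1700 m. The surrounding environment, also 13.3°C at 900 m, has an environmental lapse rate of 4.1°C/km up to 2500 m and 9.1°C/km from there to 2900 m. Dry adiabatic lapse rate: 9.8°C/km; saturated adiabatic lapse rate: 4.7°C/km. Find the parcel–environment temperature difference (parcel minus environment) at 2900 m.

Parcel:
  Dry to 1700 m: -9.8 × 0.8 km = -7.84°C, so T = 5.46°C.
  Saturated to 2900 m: -4.7 × 1.2 km = -5.64°C, so T = -0.18°C.
Environment:
  Environment, lower layer to 2500 m: -4.1 × 1.6 km = -6.56°C, so T = 6.74°C.
  Environment, upper layer to 2900 m: -9.1 × 0.4 km = -3.64°C, so T = 3.1°C.
T_parcel − T_env = -0.18 − 3.1 = -3.28°C

-3.28°C (parcel cooler than environment)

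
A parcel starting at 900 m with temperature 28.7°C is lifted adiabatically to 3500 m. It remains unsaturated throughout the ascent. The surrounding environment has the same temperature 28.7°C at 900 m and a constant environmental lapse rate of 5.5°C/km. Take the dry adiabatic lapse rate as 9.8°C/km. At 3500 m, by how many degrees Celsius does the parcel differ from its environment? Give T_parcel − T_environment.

-11.18°C (parcel cooler than environment)

Parcel:
  900–3500 m, dry: Δz = 2.6 km ⇒ ΔT = -25.48°C; T = 3.22°C
Environment:
  900–3500 m, environment: Δz = 2.6 km ⇒ ΔT = -14.3°C; T = 14.4°C
T_parcel − T_env = 3.22 − 14.4 = -11.18°C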